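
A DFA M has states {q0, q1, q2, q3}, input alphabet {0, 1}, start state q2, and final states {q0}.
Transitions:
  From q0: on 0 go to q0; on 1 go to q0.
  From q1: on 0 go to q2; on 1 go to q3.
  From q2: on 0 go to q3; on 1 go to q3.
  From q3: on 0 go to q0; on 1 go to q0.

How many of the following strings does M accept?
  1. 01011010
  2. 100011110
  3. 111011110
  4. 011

4

01011010: accepted
100011110: accepted
111011110: accepted
011: accepted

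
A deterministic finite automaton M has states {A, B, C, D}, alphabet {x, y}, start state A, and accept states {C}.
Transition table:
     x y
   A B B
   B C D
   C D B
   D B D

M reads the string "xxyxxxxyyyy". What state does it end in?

D

A --x--> B
B --x--> C
C --y--> B
B --x--> C
C --x--> D
D --x--> B
B --x--> C
C --y--> B
B --y--> D
D --y--> D
D --y--> D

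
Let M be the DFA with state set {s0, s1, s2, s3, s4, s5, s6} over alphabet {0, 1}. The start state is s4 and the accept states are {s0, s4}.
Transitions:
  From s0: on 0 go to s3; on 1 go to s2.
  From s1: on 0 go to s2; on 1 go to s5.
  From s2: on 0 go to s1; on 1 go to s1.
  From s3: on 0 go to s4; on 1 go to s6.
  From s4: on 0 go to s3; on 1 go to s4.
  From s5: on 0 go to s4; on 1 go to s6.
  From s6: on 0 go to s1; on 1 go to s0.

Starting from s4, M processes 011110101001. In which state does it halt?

s5

s4 --0--> s3
s3 --1--> s6
s6 --1--> s0
s0 --1--> s2
s2 --1--> s1
s1 --0--> s2
s2 --1--> s1
s1 --0--> s2
s2 --1--> s1
s1 --0--> s2
s2 --0--> s1
s1 --1--> s5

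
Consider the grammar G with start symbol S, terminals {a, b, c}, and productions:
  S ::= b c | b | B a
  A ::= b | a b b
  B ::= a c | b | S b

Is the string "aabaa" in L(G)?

no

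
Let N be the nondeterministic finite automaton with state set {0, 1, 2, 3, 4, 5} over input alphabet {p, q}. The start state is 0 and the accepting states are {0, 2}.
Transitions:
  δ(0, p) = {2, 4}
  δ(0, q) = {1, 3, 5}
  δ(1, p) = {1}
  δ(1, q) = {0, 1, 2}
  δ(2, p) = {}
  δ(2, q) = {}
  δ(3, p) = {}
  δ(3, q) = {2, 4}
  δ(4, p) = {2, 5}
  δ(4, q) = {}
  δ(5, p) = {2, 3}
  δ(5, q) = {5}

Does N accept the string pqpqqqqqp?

Start: {0}
read p: {2, 4}
read q: {}
The reachable set is empty and stays empty for the remaining 7 symbols.
Reachable ∩ accepting = {} — empty.

rejected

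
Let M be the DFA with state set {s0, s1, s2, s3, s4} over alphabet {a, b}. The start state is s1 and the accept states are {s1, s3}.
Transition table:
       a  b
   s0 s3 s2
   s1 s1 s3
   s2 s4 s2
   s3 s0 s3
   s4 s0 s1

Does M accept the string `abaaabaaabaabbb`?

s1 --a--> s1
s1 --b--> s3
s3 --a--> s0
s0 --a--> s3
s3 --a--> s0
s0 --b--> s2
s2 --a--> s4
s4 --a--> s0
s0 --a--> s3
s3 --b--> s3
s3 --a--> s0
s0 --a--> s3
s3 --b--> s3
s3 --b--> s3
s3 --b--> s3
End in state s3, which is an accepting state.

accepted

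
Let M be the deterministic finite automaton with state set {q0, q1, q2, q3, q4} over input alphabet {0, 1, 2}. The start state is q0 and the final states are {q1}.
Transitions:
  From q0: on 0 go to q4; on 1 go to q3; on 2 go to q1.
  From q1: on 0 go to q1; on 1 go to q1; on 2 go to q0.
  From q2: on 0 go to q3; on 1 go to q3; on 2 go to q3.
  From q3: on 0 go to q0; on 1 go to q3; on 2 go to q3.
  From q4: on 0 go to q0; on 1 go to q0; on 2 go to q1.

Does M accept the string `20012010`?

q0 --2--> q1
q1 --0--> q1
q1 --0--> q1
q1 --1--> q1
q1 --2--> q0
q0 --0--> q4
q4 --1--> q0
q0 --0--> q4
End in state q4, which is not an accepting state.

rejected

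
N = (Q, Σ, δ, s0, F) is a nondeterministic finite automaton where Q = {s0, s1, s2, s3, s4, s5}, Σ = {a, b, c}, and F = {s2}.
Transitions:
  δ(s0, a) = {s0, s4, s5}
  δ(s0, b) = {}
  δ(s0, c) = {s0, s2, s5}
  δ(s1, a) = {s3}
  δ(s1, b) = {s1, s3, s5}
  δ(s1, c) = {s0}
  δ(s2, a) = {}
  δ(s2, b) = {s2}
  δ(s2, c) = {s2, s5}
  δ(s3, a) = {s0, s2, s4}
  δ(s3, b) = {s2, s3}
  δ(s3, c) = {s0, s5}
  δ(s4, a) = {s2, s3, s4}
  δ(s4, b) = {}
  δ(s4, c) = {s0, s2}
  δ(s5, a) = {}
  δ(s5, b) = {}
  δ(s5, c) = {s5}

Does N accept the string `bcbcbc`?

rejected

Start: {s0}
read b: {}
The reachable set is empty and stays empty for the remaining 5 symbols.
Reachable ∩ accepting = {} — empty.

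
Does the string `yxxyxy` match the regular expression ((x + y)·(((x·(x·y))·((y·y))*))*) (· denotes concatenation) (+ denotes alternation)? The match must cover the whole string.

no

No split of yxxyxy into u·v has (x+y) matching u and (((x·(x·y))·((y·y))*))* matching v.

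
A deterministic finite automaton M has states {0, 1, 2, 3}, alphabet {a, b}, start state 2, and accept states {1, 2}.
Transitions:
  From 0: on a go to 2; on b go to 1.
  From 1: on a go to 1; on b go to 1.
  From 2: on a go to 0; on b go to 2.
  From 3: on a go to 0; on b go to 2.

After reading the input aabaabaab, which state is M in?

2

2 --a--> 0
0 --a--> 2
2 --b--> 2
2 --a--> 0
0 --a--> 2
2 --b--> 2
2 --a--> 0
0 --a--> 2
2 --b--> 2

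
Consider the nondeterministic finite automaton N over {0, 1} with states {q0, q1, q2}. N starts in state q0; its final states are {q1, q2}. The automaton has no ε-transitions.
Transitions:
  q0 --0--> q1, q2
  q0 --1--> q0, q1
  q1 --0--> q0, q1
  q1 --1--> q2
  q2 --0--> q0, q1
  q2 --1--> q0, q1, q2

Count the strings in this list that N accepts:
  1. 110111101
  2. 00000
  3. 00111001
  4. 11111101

4

110111101: accepted
00000: accepted
00111001: accepted
11111101: accepted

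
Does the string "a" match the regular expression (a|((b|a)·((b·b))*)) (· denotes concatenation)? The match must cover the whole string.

yes

The left alternative a matches a.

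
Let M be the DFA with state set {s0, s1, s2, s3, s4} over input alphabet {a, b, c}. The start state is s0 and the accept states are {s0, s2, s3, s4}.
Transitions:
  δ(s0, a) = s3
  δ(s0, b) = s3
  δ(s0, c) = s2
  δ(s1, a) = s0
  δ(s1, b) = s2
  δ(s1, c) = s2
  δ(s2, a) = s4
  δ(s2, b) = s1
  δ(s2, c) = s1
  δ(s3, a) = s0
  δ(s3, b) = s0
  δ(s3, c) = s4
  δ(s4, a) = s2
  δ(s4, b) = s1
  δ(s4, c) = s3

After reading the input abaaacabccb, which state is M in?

s0 --a--> s3
s3 --b--> s0
s0 --a--> s3
s3 --a--> s0
s0 --a--> s3
s3 --c--> s4
s4 --a--> s2
s2 --b--> s1
s1 --c--> s2
s2 --c--> s1
s1 --b--> s2

s2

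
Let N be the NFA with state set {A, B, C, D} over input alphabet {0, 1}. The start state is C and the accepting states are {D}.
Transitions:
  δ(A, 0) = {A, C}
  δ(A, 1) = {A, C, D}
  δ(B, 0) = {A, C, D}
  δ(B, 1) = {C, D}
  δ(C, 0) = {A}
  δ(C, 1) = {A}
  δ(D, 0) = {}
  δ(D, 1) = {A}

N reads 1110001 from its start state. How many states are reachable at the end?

Start: {C}
read 1: {A}
read 1: {A, C, D}
read 1: {A, C, D}
read 0: {A, C}
read 0: {A, C}
read 0: {A, C}
read 1: {A, C, D}
Final reachable set {A, C, D} has 3 states.

3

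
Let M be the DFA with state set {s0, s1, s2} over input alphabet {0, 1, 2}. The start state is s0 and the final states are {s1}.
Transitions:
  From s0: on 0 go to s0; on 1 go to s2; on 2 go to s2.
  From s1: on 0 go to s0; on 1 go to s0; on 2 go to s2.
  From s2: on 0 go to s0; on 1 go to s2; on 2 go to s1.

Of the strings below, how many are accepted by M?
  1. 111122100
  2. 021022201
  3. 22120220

0

111122100: rejected
021022201: rejected
22120220: rejected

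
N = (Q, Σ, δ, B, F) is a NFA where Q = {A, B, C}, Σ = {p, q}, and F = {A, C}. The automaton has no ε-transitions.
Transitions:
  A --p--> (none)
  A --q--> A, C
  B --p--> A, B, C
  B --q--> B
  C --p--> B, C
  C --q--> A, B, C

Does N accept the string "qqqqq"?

rejected

Start: {B}
read q: {B}
read q: {B}
read q: {B}
read q: {B}
read q: {B}
Reachable ∩ accepting = {} — empty.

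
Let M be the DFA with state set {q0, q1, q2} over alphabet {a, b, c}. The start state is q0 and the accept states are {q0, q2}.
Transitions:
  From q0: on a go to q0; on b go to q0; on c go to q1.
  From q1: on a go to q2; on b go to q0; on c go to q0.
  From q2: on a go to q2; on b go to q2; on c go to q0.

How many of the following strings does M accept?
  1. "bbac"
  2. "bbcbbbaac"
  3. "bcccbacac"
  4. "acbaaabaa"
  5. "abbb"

"bbac": rejected
"bbcbbbaac": rejected
"bcccbacac": accepted
"acbaaabaa": accepted
"abbb": accepted

3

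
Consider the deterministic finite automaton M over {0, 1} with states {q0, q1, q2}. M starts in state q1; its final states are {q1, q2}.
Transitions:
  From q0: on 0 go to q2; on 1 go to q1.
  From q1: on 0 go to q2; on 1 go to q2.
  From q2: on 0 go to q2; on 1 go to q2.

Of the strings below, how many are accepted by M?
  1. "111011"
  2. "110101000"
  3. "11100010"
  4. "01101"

4

"111011": accepted
"110101000": accepted
"11100010": accepted
"01101": accepted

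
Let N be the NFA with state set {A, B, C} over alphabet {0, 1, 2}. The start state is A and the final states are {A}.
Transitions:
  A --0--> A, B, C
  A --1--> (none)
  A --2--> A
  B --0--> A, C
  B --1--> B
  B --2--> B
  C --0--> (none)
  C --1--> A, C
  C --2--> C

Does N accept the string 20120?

accepted

Start: {A}
read 2: {A}
read 0: {A, B, C}
read 1: {A, B, C}
read 2: {A, B, C}
read 0: {A, B, C}
Reachable ∩ accepting = {A} — nonempty.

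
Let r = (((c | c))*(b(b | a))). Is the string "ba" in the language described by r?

Split as ε·ba: ((c|c))* matches ε and (b(b|a)) matches ba.

yes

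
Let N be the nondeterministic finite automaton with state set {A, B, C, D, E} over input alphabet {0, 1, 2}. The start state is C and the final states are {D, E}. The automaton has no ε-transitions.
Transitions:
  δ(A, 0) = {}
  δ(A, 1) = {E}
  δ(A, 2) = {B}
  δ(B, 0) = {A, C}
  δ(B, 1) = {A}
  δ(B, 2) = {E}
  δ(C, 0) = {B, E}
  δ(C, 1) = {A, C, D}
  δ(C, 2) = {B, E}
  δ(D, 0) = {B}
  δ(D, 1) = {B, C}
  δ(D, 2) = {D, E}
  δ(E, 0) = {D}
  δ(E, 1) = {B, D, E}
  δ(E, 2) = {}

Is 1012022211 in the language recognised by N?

Start: {C}
read 1: {A, C, D}
read 0: {B, E}
read 1: {A, B, D, E}
read 2: {B, D, E}
read 0: {A, B, C, D}
read 2: {B, D, E}
read 2: {D, E}
read 2: {D, E}
read 1: {B, C, D, E}
read 1: {A, B, C, D, E}
Reachable ∩ accepting = {D, E} — nonempty.

accepted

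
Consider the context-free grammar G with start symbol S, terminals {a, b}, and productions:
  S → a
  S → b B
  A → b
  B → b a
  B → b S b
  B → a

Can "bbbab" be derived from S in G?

yes

S ⇒ bB ⇒ bbSb ⇒ bbbBb ⇒ bbbab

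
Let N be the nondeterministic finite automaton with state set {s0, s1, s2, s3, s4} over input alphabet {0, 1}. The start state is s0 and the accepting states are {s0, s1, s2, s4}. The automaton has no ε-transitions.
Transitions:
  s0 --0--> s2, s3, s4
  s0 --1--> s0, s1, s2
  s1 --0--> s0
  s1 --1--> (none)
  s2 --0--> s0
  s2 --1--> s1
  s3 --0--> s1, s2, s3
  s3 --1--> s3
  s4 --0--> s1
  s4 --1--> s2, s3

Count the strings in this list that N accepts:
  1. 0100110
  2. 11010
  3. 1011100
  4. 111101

4

0100110: accepted
11010: accepted
1011100: accepted
111101: accepted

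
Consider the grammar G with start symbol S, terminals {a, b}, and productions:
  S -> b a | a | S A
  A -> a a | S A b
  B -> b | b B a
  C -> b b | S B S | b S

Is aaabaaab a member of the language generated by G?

S ⇒ SA ⇒ SAA ⇒ aAA ⇒ aaaA ⇒ aaaSAb ⇒ aaabaAb ⇒ aaabaaab

yes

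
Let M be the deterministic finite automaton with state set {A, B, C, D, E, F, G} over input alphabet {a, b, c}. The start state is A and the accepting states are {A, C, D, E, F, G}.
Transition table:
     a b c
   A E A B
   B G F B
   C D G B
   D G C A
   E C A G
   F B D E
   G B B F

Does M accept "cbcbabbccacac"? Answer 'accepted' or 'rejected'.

rejected

A --c--> B
B --b--> F
F --c--> E
E --b--> A
A --a--> E
E --b--> A
A --b--> A
A --c--> B
B --c--> B
B --a--> G
G --c--> F
F --a--> B
B --c--> B
End in state B, which is not an accepting state.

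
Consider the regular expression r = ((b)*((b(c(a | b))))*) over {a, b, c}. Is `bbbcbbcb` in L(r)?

yes

Split as bb·bcbbcb: (b)* matches bb and ((b(c(a|b))))* matches bcbbcb.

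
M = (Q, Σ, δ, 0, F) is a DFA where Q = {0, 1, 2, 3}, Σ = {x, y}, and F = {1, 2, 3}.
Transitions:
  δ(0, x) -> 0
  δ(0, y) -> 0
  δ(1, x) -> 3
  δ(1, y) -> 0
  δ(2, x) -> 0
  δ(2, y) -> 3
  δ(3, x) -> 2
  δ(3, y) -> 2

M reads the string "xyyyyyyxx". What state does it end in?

0

0 --x--> 0
0 --y--> 0
0 --y--> 0
0 --y--> 0
0 --y--> 0
0 --y--> 0
0 --y--> 0
0 --x--> 0
0 --x--> 0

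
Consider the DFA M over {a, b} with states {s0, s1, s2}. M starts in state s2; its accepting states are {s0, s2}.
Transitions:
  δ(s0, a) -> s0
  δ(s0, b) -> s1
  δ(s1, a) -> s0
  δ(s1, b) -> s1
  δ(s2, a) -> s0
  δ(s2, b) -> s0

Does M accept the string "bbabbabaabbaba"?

accepted

s2 --b--> s0
s0 --b--> s1
s1 --a--> s0
s0 --b--> s1
s1 --b--> s1
s1 --a--> s0
s0 --b--> s1
s1 --a--> s0
s0 --a--> s0
s0 --b--> s1
s1 --b--> s1
s1 --a--> s0
s0 --b--> s1
s1 --a--> s0
End in state s0, which is an accepting state.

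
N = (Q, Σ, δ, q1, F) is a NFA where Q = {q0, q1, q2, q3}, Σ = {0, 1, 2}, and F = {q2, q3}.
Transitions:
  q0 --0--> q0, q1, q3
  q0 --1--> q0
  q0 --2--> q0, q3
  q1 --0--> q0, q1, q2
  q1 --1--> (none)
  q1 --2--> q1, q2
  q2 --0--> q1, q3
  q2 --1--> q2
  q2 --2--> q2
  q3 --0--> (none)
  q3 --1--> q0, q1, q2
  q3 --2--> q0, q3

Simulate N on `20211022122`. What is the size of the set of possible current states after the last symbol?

Start: {q1}
read 2: {q1, q2}
read 0: {q0, q1, q2, q3}
read 2: {q0, q1, q2, q3}
read 1: {q0, q1, q2}
read 1: {q0, q2}
read 0: {q0, q1, q3}
read 2: {q0, q1, q2, q3}
read 2: {q0, q1, q2, q3}
read 1: {q0, q1, q2}
read 2: {q0, q1, q2, q3}
read 2: {q0, q1, q2, q3}
Final reachable set {q0, q1, q2, q3} has 4 states.

4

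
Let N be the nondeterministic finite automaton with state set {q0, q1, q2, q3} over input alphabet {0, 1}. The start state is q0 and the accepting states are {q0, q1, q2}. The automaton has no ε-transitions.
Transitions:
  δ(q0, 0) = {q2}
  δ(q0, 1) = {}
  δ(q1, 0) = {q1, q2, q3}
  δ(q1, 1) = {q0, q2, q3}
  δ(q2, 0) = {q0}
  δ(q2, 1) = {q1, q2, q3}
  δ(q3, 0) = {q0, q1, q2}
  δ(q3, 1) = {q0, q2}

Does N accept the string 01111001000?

Start: {q0}
read 0: {q2}
read 1: {q1, q2, q3}
read 1: {q0, q1, q2, q3}
read 1: {q0, q1, q2, q3}
read 1: {q0, q1, q2, q3}
read 0: {q0, q1, q2, q3}
read 0: {q0, q1, q2, q3}
read 1: {q0, q1, q2, q3}
read 0: {q0, q1, q2, q3}
read 0: {q0, q1, q2, q3}
read 0: {q0, q1, q2, q3}
Reachable ∩ accepting = {q0, q1, q2} — nonempty.

accepted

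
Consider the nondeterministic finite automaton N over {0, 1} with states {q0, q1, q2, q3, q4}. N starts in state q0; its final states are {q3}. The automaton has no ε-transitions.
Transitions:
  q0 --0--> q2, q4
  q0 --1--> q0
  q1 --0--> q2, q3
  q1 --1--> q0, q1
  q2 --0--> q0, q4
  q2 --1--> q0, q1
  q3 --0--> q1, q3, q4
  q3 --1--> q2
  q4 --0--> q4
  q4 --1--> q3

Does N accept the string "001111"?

Start: {q0}
read 0: {q2, q4}
read 0: {q0, q4}
read 1: {q0, q3}
read 1: {q0, q2}
read 1: {q0, q1}
read 1: {q0, q1}
Reachable ∩ accepting = {} — empty.

rejected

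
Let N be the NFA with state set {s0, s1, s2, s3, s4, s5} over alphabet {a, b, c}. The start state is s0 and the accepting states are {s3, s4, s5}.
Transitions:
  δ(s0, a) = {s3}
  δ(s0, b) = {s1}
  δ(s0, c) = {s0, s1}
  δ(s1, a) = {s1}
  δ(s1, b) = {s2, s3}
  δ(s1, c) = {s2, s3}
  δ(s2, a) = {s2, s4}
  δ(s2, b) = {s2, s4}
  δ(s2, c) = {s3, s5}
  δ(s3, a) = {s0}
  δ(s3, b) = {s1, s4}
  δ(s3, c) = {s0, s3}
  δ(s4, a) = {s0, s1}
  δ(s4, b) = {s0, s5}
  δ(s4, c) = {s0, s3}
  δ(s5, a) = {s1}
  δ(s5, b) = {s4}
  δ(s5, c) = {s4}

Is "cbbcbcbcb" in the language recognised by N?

accepted

Start: {s0}
read c: {s0, s1}
read b: {s1, s2, s3}
read b: {s1, s2, s3, s4}
read c: {s0, s2, s3, s5}
read b: {s1, s2, s4}
read c: {s0, s2, s3, s5}
read b: {s1, s2, s4}
read c: {s0, s2, s3, s5}
read b: {s1, s2, s4}
Reachable ∩ accepting = {s4} — nonempty.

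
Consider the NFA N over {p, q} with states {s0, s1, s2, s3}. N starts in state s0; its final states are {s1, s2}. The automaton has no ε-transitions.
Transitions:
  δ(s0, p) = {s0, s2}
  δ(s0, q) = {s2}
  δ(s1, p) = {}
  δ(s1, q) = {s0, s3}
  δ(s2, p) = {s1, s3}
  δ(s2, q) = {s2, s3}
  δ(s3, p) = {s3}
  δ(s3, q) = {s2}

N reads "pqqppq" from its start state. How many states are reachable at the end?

Start: {s0}
read p: {s0, s2}
read q: {s2, s3}
read q: {s2, s3}
read p: {s1, s3}
read p: {s3}
read q: {s2}
Final reachable set {s2} has 1 state.

1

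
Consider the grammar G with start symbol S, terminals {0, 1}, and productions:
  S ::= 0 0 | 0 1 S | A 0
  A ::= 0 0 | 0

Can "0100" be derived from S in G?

yes

S ⇒ 01S ⇒ 01A0 ⇒ 0100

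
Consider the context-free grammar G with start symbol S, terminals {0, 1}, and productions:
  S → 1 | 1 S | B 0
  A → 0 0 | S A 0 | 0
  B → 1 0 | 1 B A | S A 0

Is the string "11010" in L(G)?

no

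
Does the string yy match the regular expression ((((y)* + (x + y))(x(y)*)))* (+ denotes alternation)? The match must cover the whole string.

yy cannot be split into zero or more pieces each matching (((y)*+(x+y))(x(y)*)).

no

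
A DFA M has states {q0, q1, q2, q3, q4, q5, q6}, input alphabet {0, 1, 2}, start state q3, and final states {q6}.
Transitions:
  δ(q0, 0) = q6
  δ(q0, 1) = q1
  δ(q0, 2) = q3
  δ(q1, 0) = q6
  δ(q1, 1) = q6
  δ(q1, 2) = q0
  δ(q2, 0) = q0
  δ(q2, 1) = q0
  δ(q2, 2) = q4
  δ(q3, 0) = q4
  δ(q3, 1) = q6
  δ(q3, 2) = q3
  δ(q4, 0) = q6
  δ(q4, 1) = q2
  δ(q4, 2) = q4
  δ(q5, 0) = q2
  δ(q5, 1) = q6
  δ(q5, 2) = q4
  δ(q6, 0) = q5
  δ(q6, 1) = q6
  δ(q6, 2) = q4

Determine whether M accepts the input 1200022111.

q3 --1--> q6
q6 --2--> q4
q4 --0--> q6
q6 --0--> q5
q5 --0--> q2
q2 --2--> q4
q4 --2--> q4
q4 --1--> q2
q2 --1--> q0
q0 --1--> q1
End in state q1, which is not an accepting state.

rejected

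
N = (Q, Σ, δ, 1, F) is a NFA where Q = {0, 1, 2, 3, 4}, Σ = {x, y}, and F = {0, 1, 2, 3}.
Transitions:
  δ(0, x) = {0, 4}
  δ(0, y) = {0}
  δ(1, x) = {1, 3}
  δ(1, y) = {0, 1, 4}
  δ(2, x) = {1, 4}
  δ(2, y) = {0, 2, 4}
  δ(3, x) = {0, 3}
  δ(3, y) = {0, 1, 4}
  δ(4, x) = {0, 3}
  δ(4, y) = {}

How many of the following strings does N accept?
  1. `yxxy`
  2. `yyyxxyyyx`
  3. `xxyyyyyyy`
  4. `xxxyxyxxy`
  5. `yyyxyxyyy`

`yxxy`: accepted
`yyyxxyyyx`: accepted
`xxyyyyyyy`: accepted
`xxxyxyxxy`: accepted
`yyyxyxyyy`: accepted

5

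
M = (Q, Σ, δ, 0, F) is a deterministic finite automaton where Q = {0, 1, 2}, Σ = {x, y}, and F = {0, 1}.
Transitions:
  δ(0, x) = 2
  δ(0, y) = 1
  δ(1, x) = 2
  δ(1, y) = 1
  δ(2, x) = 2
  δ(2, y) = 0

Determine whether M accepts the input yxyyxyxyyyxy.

accepted

0 --y--> 1
1 --x--> 2
2 --y--> 0
0 --y--> 1
1 --x--> 2
2 --y--> 0
0 --x--> 2
2 --y--> 0
0 --y--> 1
1 --y--> 1
1 --x--> 2
2 --y--> 0
End in state 0, which is an accepting state.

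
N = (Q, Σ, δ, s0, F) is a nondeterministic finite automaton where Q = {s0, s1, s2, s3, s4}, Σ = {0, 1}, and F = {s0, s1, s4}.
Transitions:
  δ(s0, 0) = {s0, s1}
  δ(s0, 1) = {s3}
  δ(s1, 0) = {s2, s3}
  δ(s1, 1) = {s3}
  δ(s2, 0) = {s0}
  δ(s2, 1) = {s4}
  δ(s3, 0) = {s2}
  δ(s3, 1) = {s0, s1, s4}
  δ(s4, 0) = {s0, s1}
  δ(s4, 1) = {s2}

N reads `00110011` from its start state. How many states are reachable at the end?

5

Start: {s0}
read 0: {s0, s1}
read 0: {s0, s1, s2, s3}
read 1: {s0, s1, s3, s4}
read 1: {s0, s1, s2, s3, s4}
read 0: {s0, s1, s2, s3}
read 0: {s0, s1, s2, s3}
read 1: {s0, s1, s3, s4}
read 1: {s0, s1, s2, s3, s4}
Final reachable set {s0, s1, s2, s3, s4} has 5 states.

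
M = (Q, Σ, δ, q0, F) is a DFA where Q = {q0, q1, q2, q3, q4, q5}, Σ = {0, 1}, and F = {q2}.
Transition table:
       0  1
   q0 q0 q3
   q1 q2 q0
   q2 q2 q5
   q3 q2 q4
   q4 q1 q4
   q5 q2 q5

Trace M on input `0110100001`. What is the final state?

q0 --0--> q0
q0 --1--> q3
q3 --1--> q4
q4 --0--> q1
q1 --1--> q0
q0 --0--> q0
q0 --0--> q0
q0 --0--> q0
q0 --0--> q0
q0 --1--> q3

q3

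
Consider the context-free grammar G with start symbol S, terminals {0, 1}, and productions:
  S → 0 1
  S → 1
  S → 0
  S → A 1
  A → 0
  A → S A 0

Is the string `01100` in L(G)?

no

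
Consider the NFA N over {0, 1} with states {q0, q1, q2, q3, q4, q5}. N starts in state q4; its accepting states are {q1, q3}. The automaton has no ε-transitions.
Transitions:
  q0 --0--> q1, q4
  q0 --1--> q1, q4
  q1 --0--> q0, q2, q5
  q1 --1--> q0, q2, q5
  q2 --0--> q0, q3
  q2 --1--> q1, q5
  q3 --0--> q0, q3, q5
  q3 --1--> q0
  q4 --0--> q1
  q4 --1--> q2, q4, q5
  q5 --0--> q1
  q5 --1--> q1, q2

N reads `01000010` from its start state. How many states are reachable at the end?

6

Start: {q4}
read 0: {q1}
read 1: {q0, q2, q5}
read 0: {q0, q1, q3, q4}
read 0: {q0, q1, q2, q3, q4, q5}
read 0: {q0, q1, q2, q3, q4, q5}
read 0: {q0, q1, q2, q3, q4, q5}
read 1: {q0, q1, q2, q4, q5}
read 0: {q0, q1, q2, q3, q4, q5}
Final reachable set {q0, q1, q2, q3, q4, q5} has 6 states.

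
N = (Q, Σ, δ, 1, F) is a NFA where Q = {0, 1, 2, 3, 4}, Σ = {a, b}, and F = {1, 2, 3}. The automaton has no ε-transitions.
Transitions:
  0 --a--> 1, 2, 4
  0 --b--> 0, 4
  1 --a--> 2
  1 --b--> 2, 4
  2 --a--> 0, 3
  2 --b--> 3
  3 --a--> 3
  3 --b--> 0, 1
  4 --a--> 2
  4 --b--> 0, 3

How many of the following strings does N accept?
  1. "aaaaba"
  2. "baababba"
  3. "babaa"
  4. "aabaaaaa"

"aaaaba": accepted
"baababba": accepted
"babaa": accepted
"aabaaaaa": accepted

4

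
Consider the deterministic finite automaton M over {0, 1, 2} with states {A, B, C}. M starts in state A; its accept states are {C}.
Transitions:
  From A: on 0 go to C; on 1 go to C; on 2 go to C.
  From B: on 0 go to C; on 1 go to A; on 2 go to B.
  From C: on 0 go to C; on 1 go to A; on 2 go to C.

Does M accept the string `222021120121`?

A --2--> C
C --2--> C
C --2--> C
C --0--> C
C --2--> C
C --1--> A
A --1--> C
C --2--> C
C --0--> C
C --1--> A
A --2--> C
C --1--> A
End in state A, which is not an accepting state.

rejected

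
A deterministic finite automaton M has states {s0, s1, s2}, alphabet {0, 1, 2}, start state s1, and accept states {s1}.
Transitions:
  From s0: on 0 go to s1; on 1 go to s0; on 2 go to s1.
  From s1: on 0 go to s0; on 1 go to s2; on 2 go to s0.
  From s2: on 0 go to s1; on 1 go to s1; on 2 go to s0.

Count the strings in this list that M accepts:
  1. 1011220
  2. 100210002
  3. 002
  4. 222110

1

1011220: rejected
100210002: rejected
002: rejected
222110: accepted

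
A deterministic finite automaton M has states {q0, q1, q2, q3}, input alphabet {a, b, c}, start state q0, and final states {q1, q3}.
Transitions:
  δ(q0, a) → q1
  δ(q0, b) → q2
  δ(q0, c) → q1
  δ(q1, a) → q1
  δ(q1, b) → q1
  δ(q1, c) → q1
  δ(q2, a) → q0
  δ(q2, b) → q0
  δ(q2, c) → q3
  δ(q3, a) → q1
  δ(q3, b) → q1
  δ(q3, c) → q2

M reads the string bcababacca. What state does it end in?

q0 --b--> q2
q2 --c--> q3
q3 --a--> q1
q1 --b--> q1
q1 --a--> q1
q1 --b--> q1
q1 --a--> q1
q1 --c--> q1
q1 --c--> q1
q1 --a--> q1

q1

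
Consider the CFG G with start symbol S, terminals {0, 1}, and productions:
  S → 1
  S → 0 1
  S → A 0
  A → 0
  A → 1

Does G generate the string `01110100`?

no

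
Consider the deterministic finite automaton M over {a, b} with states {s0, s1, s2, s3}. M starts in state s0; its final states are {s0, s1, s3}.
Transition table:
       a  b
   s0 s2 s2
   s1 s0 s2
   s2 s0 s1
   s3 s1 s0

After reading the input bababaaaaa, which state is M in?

s0 --b--> s2
s2 --a--> s0
s0 --b--> s2
s2 --a--> s0
s0 --b--> s2
s2 --a--> s0
s0 --a--> s2
s2 --a--> s0
s0 --a--> s2
s2 --a--> s0

s0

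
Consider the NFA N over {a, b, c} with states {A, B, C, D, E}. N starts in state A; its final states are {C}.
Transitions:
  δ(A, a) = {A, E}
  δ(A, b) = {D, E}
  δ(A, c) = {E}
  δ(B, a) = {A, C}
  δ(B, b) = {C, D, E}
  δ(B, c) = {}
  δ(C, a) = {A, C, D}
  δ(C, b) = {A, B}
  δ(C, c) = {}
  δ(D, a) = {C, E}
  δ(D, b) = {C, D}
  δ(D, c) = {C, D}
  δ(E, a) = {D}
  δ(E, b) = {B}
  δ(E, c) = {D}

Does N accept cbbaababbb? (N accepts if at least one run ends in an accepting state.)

Start: {A}
read c: {E}
read b: {B}
read b: {C, D, E}
read a: {A, C, D, E}
read a: {A, C, D, E}
read b: {A, B, C, D, E}
read a: {A, C, D, E}
read b: {A, B, C, D, E}
read b: {A, B, C, D, E}
read b: {A, B, C, D, E}
Reachable ∩ accepting = {C} — nonempty.

accepted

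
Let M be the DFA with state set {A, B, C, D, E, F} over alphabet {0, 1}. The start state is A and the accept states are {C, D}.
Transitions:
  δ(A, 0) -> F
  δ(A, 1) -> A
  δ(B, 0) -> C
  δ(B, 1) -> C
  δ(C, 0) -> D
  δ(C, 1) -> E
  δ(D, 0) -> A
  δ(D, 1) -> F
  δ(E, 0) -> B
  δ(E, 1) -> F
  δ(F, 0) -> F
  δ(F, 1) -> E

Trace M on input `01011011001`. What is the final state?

A --0--> F
F --1--> E
E --0--> B
B --1--> C
C --1--> E
E --0--> B
B --1--> C
C --1--> E
E --0--> B
B --0--> C
C --1--> E

E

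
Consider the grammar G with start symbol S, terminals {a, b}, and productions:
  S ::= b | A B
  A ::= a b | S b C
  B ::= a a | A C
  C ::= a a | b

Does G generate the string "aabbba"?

no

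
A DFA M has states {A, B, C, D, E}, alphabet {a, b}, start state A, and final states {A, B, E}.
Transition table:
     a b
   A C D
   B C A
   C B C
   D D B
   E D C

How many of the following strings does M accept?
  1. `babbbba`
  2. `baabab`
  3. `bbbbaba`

`babbbba`: rejected
`baabab`: rejected
`bbbbaba`: rejected

0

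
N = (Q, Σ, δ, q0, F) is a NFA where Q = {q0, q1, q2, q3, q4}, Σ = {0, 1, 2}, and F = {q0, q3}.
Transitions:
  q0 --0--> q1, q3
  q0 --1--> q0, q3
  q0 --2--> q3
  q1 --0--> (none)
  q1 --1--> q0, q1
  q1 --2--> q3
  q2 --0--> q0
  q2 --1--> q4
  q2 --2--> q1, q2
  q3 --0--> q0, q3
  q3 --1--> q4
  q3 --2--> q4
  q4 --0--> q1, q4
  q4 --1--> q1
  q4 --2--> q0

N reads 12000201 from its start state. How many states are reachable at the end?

4

Start: {q0}
read 1: {q0, q3}
read 2: {q3, q4}
read 0: {q0, q1, q3, q4}
read 0: {q0, q1, q3, q4}
read 0: {q0, q1, q3, q4}
read 2: {q0, q3, q4}
read 0: {q0, q1, q3, q4}
read 1: {q0, q1, q3, q4}
Final reachable set {q0, q1, q3, q4} has 4 states.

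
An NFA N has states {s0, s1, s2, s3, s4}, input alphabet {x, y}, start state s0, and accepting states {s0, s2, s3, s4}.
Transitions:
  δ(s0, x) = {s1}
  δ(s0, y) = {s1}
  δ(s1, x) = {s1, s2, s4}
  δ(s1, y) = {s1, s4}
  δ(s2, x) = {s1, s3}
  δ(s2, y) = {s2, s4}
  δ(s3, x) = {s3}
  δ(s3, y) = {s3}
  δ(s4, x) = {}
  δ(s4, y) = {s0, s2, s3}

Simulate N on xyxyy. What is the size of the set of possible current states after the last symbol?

5

Start: {s0}
read x: {s1}
read y: {s1, s4}
read x: {s1, s2, s4}
read y: {s0, s1, s2, s3, s4}
read y: {s0, s1, s2, s3, s4}
Final reachable set {s0, s1, s2, s3, s4} has 5 states.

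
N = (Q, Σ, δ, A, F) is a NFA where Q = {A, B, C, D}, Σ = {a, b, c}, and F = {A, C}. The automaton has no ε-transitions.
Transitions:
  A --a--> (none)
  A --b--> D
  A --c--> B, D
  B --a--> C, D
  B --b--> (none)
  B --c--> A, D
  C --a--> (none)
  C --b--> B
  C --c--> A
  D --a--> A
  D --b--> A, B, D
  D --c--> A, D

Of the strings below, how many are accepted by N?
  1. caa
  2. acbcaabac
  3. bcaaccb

1

caa: accepted
acbcaabac: rejected
bcaaccb: rejected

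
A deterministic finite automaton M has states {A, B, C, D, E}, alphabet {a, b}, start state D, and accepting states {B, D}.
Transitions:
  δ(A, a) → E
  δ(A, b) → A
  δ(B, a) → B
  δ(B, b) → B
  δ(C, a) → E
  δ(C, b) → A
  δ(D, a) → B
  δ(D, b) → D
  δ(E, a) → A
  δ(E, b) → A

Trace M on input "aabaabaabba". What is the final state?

D --a--> B
B --a--> B
B --b--> B
B --a--> B
B --a--> B
B --b--> B
B --a--> B
B --a--> B
B --b--> B
B --b--> B
B --a--> B

B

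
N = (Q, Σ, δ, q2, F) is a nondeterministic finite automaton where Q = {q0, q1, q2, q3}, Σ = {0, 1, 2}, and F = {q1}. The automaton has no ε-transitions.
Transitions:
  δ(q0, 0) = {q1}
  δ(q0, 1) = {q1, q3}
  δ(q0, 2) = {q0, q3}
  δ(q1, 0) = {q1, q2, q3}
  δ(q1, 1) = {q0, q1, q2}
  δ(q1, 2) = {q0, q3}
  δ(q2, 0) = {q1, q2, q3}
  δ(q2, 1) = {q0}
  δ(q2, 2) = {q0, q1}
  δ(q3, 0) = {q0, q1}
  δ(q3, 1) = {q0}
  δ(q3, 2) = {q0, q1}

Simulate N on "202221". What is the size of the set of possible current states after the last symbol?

Start: {q2}
read 2: {q0, q1}
read 0: {q1, q2, q3}
read 2: {q0, q1, q3}
read 2: {q0, q1, q3}
read 2: {q0, q1, q3}
read 1: {q0, q1, q2, q3}
Final reachable set {q0, q1, q2, q3} has 4 states.

4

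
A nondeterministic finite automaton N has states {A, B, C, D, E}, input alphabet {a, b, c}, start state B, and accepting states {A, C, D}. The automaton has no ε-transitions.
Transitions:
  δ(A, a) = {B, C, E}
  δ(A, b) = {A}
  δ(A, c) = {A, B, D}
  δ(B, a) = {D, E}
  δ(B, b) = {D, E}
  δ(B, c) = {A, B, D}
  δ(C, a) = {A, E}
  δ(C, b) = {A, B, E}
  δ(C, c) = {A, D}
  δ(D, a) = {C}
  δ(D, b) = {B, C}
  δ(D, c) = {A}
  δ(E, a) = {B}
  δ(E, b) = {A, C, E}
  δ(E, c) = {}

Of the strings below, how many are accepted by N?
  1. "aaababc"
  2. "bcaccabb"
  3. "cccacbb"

3

"aaababc": accepted
"bcaccabb": accepted
"cccacbb": accepted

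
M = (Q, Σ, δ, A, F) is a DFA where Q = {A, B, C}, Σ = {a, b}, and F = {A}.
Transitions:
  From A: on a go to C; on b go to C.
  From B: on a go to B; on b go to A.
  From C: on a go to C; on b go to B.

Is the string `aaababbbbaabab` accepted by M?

accepted

A --a--> C
C --a--> C
C --a--> C
C --b--> B
B --a--> B
B --b--> A
A --b--> C
C --b--> B
B --b--> A
A --a--> C
C --a--> C
C --b--> B
B --a--> B
B --b--> A
End in state A, which is an accepting state.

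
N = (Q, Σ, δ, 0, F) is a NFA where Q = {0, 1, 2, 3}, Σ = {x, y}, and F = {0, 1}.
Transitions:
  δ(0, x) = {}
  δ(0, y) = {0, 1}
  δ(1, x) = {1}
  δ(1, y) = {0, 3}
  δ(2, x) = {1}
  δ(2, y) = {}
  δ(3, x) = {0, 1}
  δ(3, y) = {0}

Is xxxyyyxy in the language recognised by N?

rejected

Start: {0}
read x: {}
The reachable set is empty and stays empty for the remaining 7 symbols.
Reachable ∩ accepting = {} — empty.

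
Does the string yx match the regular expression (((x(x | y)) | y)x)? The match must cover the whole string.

Split as y·x: ((x(x|y))|y) matches y and x matches x.

yes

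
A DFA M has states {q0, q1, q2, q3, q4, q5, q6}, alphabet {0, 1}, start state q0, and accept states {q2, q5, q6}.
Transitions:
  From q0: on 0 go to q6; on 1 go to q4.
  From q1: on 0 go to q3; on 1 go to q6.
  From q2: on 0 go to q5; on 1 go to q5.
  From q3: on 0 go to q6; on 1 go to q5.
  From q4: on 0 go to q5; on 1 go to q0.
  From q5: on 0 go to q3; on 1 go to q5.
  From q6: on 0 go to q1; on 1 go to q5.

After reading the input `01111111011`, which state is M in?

q0 --0--> q6
q6 --1--> q5
q5 --1--> q5
q5 --1--> q5
q5 --1--> q5
q5 --1--> q5
q5 --1--> q5
q5 --1--> q5
q5 --0--> q3
q3 --1--> q5
q5 --1--> q5

q5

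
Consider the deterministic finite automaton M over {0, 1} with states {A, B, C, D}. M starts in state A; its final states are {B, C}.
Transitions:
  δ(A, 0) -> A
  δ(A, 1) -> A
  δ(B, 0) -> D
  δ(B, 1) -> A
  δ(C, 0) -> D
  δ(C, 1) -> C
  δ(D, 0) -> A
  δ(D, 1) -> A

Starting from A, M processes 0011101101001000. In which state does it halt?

A

A --0--> A
A --0--> A
A --1--> A
A --1--> A
A --1--> A
A --0--> A
A --1--> A
A --1--> A
A --0--> A
A --1--> A
A --0--> A
A --0--> A
A --1--> A
A --0--> A
A --0--> A
A --0--> A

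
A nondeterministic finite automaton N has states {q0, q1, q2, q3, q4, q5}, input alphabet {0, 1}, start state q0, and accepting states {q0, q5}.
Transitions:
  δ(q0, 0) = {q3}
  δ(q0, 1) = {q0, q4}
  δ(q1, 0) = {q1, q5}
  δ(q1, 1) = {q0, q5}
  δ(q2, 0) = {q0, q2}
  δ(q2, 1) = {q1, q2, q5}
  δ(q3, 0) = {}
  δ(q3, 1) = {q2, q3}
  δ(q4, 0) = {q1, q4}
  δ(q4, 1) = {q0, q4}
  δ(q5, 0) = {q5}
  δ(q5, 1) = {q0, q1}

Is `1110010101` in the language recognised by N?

Start: {q0}
read 1: {q0, q4}
read 1: {q0, q4}
read 1: {q0, q4}
read 0: {q1, q3, q4}
read 0: {q1, q4, q5}
read 1: {q0, q1, q4, q5}
read 0: {q1, q3, q4, q5}
read 1: {q0, q1, q2, q3, q4, q5}
read 0: {q0, q1, q2, q3, q4, q5}
read 1: {q0, q1, q2, q3, q4, q5}
Reachable ∩ accepting = {q0, q5} — nonempty.

accepted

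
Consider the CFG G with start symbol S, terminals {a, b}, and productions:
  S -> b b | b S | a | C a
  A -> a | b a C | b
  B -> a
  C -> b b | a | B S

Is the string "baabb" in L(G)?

no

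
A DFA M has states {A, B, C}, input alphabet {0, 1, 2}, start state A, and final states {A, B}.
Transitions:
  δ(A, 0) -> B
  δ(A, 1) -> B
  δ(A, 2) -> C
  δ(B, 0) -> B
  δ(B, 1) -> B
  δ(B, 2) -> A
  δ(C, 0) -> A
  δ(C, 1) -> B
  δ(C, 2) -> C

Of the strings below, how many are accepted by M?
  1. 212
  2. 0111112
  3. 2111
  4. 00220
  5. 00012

212: accepted
0111112: accepted
2111: accepted
00220: accepted
00012: accepted

5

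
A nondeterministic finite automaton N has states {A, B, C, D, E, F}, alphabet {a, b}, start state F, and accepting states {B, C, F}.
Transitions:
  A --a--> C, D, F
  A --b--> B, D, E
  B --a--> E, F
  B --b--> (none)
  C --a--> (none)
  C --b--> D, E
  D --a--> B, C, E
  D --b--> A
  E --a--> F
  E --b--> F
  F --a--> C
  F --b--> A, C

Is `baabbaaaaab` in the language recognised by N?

Start: {F}
read b: {A, C}
read a: {C, D, F}
read a: {B, C, E}
read b: {D, E, F}
read b: {A, C, F}
read a: {C, D, F}
read a: {B, C, E}
read a: {E, F}
read a: {C, F}
read a: {C}
read b: {D, E}
Reachable ∩ accepting = {} — empty.

rejected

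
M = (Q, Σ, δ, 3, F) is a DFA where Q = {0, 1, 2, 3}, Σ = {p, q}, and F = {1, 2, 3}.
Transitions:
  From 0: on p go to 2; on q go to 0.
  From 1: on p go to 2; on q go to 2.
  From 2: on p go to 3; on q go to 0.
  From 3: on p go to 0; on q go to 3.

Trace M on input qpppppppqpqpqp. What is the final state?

2

3 --q--> 3
3 --p--> 0
0 --p--> 2
2 --p--> 3
3 --p--> 0
0 --p--> 2
2 --p--> 3
3 --p--> 0
0 --q--> 0
0 --p--> 2
2 --q--> 0
0 --p--> 2
2 --q--> 0
0 --p--> 2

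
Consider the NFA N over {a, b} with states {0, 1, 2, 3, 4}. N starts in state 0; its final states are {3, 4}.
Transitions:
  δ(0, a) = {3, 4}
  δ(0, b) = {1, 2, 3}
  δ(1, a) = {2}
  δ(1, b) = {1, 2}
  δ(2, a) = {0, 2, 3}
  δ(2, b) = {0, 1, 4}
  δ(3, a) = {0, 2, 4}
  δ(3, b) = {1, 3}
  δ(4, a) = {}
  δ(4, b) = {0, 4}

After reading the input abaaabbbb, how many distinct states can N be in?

5

Start: {0}
read a: {3, 4}
read b: {0, 1, 3, 4}
read a: {0, 2, 3, 4}
read a: {0, 2, 3, 4}
read a: {0, 2, 3, 4}
read b: {0, 1, 2, 3, 4}
read b: {0, 1, 2, 3, 4}
read b: {0, 1, 2, 3, 4}
read b: {0, 1, 2, 3, 4}
Final reachable set {0, 1, 2, 3, 4} has 5 states.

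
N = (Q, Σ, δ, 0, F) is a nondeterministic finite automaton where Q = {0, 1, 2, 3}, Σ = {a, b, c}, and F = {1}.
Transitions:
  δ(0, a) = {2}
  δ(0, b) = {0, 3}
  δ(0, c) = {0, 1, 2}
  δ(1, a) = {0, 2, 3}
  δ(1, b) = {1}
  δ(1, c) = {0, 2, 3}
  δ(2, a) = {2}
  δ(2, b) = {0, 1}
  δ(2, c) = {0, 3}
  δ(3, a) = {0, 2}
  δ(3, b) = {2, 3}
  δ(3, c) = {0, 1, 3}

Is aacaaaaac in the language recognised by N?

rejected

Start: {0}
read a: {2}
read a: {2}
read c: {0, 3}
read a: {0, 2}
read a: {2}
read a: {2}
read a: {2}
read a: {2}
read c: {0, 3}
Reachable ∩ accepting = {} — empty.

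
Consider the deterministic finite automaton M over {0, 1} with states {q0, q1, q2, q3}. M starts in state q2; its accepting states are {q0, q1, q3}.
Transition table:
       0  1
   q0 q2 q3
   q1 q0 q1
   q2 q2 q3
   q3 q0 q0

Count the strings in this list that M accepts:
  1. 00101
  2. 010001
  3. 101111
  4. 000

00101: accepted
010001: accepted
101111: accepted
000: rejected

3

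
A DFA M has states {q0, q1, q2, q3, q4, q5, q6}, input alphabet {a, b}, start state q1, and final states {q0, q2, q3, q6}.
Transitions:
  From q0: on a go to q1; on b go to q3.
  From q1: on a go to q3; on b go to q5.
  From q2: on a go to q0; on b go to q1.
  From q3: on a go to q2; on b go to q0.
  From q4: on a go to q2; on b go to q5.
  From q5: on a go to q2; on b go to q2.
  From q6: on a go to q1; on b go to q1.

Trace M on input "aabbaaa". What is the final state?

q1 --a--> q3
q3 --a--> q2
q2 --b--> q1
q1 --b--> q5
q5 --a--> q2
q2 --a--> q0
q0 --a--> q1

q1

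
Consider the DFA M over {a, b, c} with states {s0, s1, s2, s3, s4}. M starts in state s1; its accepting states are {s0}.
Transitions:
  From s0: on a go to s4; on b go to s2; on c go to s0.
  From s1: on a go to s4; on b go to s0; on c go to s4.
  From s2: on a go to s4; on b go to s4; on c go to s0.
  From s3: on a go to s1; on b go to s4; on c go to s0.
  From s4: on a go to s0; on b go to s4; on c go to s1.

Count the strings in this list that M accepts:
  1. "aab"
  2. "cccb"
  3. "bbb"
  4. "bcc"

"aab": rejected
"cccb": rejected
"bbb": rejected
"bcc": accepted

1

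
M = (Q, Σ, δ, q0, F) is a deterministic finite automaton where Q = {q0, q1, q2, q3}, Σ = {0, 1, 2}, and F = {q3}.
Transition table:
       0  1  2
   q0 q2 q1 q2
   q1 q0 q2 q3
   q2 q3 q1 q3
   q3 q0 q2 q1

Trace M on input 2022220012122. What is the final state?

q1

q0 --2--> q2
q2 --0--> q3
q3 --2--> q1
q1 --2--> q3
q3 --2--> q1
q1 --2--> q3
q3 --0--> q0
q0 --0--> q2
q2 --1--> q1
q1 --2--> q3
q3 --1--> q2
q2 --2--> q3
q3 --2--> q1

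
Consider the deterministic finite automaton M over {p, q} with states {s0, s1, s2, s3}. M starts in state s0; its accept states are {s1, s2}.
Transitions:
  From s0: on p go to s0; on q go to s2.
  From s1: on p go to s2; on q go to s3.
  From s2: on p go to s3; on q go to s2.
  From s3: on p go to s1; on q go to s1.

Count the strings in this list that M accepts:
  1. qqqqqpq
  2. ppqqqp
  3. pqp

1

qqqqqpq: accepted
ppqqqp: rejected
pqp: rejected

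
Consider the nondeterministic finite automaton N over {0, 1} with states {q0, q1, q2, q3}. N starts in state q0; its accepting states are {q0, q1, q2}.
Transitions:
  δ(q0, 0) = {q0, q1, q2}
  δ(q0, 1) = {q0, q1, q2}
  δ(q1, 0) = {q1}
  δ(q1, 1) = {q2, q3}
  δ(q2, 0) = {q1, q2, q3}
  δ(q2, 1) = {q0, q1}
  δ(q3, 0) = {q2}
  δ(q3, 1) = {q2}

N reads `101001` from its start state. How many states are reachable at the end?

4

Start: {q0}
read 1: {q0, q1, q2}
read 0: {q0, q1, q2, q3}
read 1: {q0, q1, q2, q3}
read 0: {q0, q1, q2, q3}
read 0: {q0, q1, q2, q3}
read 1: {q0, q1, q2, q3}
Final reachable set {q0, q1, q2, q3} has 4 states.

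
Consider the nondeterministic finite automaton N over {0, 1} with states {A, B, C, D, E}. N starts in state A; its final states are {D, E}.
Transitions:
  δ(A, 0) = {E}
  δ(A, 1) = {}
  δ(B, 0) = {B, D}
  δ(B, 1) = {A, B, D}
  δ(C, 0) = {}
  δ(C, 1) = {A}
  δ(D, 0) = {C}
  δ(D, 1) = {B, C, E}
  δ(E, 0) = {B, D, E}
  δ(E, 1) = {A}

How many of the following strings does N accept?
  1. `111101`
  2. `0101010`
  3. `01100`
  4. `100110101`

`111101`: rejected
`0101010`: accepted
`01100`: rejected
`100110101`: rejected

1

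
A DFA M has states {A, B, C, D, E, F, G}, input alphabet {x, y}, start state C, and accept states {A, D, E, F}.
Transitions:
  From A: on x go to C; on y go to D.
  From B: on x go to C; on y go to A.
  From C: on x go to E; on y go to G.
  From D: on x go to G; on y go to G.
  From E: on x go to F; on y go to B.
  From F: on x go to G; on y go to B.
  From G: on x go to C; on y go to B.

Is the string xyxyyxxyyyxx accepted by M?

C --x--> E
E --y--> B
B --x--> C
C --y--> G
G --y--> B
B --x--> C
C --x--> E
E --y--> B
B --y--> A
A --y--> D
D --x--> G
G --x--> C
End in state C, which is not an accepting state.

rejected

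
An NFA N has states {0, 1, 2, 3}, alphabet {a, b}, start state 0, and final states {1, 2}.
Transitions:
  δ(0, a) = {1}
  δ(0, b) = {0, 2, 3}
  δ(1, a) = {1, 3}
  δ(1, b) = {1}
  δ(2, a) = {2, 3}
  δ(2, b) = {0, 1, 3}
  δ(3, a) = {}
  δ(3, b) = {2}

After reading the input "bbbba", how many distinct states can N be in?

Start: {0}
read b: {0, 2, 3}
read b: {0, 1, 2, 3}
read b: {0, 1, 2, 3}
read b: {0, 1, 2, 3}
read a: {1, 2, 3}
Final reachable set {1, 2, 3} has 3 states.

3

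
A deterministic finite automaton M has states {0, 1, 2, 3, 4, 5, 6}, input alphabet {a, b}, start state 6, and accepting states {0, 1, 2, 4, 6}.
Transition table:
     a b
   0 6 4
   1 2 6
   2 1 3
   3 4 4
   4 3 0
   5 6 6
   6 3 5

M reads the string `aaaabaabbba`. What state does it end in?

3

6 --a--> 3
3 --a--> 4
4 --a--> 3
3 --a--> 4
4 --b--> 0
0 --a--> 6
6 --a--> 3
3 --b--> 4
4 --b--> 0
0 --b--> 4
4 --a--> 3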